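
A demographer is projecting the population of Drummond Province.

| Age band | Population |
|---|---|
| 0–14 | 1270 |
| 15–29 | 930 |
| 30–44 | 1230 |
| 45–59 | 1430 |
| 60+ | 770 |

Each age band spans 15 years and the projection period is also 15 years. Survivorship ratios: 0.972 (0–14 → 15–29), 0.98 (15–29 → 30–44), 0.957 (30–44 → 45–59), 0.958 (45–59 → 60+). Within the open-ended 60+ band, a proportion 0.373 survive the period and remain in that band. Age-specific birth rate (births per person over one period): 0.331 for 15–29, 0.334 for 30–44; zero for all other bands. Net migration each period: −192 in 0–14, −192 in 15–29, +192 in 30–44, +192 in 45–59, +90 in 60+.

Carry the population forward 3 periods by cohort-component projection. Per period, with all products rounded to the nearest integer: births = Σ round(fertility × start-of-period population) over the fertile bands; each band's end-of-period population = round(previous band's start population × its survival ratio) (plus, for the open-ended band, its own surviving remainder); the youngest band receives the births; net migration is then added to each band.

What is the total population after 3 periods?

4544

— Period 1 —
Births: 930 × 0.331 = 308 ; 1230 × 0.334 = 411 → 719
15–29: 1270 × 0.972 = 1234
30–44: 930 × 0.98 = 911
45–59: 1230 × 0.957 = 1177
60+: 1430 × 0.958 + 770 × 0.373 = 1370 + 287 = 1657
Net migration: 0–14 − 192 → 527; 15–29 − 192 → 1042; 30–44 + 192 → 1103; 45–59 + 192 → 1369; 60+ + 90 → 1747
End of period: [527, 1042, 1103, 1369, 1747]
— Period 2 —
Births: 1042 × 0.331 = 345 ; 1103 × 0.334 = 368 → 713
15–29: 527 × 0.972 = 512
30–44: 1042 × 0.98 = 1021
45–59: 1103 × 0.957 = 1056
60+: 1369 × 0.958 + 1747 × 0.373 = 1312 + 652 = 1964
Net migration: 0–14 − 192 → 521; 15–29 − 192 → 320; 30–44 + 192 → 1213; 45–59 + 192 → 1248; 60+ + 90 → 2054
End of period: [521, 320, 1213, 1248, 2054]
— Period 3 —
Births: 320 × 0.331 = 106 ; 1213 × 0.334 = 405 → 511
15–29: 521 × 0.972 = 506
30–44: 320 × 0.98 = 314
45–59: 1213 × 0.957 = 1161
60+: 1248 × 0.958 + 2054 × 0.373 = 1196 + 766 = 1962
Net migration: 0–14 − 192 → 319; 15–29 − 192 → 314; 30–44 + 192 → 506; 45–59 + 192 → 1353; 60+ + 90 → 2052
End of period: [319, 314, 506, 1353, 2052]
Total after period 3: 319 + 314 + 506 + 1353 + 2052 = 4544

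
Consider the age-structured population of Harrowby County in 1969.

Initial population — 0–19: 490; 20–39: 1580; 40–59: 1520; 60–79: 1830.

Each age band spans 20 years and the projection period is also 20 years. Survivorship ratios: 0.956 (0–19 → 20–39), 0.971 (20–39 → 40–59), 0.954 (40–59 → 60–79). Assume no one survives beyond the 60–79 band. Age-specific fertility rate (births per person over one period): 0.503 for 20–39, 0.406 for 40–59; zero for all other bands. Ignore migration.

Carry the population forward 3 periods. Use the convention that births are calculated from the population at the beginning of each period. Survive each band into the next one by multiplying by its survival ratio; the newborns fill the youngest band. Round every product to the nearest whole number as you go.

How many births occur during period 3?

863

Period 1:
Births: 1580 × 0.503 = 795  |  1520 × 0.406 = 617 — total 1412
20–39: 490 × 0.956 = 468
40–59: 1580 × 0.971 = 1534
60–79: 1520 × 0.954 = 1450
End of period: [1412, 468, 1534, 1450]
Period 2:
Births: 468 × 0.503 = 235  |  1534 × 0.406 = 623 — total 858
20–39: 1412 × 0.956 = 1350
40–59: 468 × 0.971 = 454
60–79: 1534 × 0.954 = 1463
End of period: [858, 1350, 454, 1463]
Period 3:
Births: 1350 × 0.503 = 679  |  454 × 0.406 = 184 — total 863
20–39: 858 × 0.956 = 820
40–59: 1350 × 0.971 = 1311
60–79: 454 × 0.954 = 433
End of period: [863, 820, 1311, 433]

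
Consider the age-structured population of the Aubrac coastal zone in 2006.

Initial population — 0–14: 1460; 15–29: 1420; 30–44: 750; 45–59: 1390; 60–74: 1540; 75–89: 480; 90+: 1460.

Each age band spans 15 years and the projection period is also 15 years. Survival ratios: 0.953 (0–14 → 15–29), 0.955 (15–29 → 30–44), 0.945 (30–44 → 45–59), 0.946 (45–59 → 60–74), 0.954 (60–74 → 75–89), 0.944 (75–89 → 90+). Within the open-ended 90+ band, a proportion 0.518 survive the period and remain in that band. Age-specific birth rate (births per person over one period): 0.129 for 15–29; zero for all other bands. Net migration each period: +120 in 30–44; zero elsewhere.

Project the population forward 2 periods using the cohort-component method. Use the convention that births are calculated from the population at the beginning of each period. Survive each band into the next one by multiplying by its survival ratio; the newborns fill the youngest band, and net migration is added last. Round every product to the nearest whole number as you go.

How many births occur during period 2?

179

Call the bands 1 to 7, youngest first.
Period 1.
Births: 1420 * 0.129 = 183
Band 2: 1460 * 0.953 = 1391
Band 3: 1420 * 0.955 = 1356
Band 4: 750 * 0.945 = 709
Band 5: 1390 * 0.946 = 1315
Band 6: 1540 * 0.954 = 1469
Band 7: 480 * 0.944 + 1460 * 0.518 = 453 + 756 = 1209
Net migration: Band 3 + 120 → 1476
→ [183, 1391, 1476, 709, 1315, 1469, 1209]
Period 2.
Births: 1391 * 0.129 = 179
Band 2: 183 * 0.953 = 174
Band 3: 1391 * 0.955 = 1328
Band 4: 1476 * 0.945 = 1395
Band 5: 709 * 0.946 = 671
Band 6: 1315 * 0.954 = 1255
Band 7: 1469 * 0.944 + 1209 * 0.518 = 1387 + 626 = 2013
Net migration: Band 3 + 120 → 1448
→ [179, 174, 1448, 1395, 671, 1255, 2013]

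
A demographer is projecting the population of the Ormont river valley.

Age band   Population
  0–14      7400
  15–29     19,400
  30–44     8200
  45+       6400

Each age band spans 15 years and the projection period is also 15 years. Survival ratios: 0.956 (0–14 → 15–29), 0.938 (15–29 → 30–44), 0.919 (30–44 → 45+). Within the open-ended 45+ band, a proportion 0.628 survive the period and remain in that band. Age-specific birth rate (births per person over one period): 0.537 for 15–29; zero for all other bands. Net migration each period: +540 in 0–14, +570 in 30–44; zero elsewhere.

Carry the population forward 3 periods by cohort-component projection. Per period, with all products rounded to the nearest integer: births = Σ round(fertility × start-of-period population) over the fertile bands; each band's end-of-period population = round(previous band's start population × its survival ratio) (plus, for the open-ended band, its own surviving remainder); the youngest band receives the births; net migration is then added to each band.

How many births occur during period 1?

10418

After projecting period 1:
Births: 19400 × 0.537 = 10418
15–29: 7400 × 0.956 = 7074
30–44: 19400 × 0.938 = 18197
45+: 8200 × 0.919 + 6400 × 0.628 = 7536 + 4019 = 11555
Net migration: 0–14 + 540 → 10958; 30–44 + 570 → 18767
→ [10958, 7074, 18767, 11555]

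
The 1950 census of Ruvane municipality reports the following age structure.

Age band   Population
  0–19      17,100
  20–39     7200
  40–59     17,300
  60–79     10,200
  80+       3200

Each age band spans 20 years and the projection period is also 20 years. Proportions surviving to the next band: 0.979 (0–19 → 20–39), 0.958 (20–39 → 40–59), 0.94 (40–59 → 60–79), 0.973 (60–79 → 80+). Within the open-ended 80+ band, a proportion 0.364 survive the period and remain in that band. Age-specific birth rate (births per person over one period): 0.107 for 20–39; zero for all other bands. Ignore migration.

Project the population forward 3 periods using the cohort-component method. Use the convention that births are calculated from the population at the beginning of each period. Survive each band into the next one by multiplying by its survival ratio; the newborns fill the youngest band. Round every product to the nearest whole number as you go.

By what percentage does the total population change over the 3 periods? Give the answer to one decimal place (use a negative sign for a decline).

Call the bands 1 to 5, youngest first.
[period 1]
Births: 7200 × 0.107 = 770
Band 2: 17100 × 0.979 = 16741
Band 3: 7200 × 0.958 = 6898
Band 4: 17300 × 0.94 = 16262
Band 5: 10200 × 0.973 + 3200 × 0.364 = 9925 + 1165 = 11090
→ [770, 16741, 6898, 16262, 11090]
[period 2]
Births: 16741 × 0.107 = 1791
Band 2: 770 × 0.979 = 754
Band 3: 16741 × 0.958 = 16038
Band 4: 6898 × 0.94 = 6484
Band 5: 16262 × 0.973 + 11090 × 0.364 = 15823 + 4037 = 19860
→ [1791, 754, 16038, 6484, 19860]
[period 3]
Births: 754 × 0.107 = 81
Band 2: 1791 × 0.979 = 1753
Band 3: 754 × 0.958 = 722
Band 4: 16038 × 0.94 = 15076
Band 5: 6484 × 0.973 + 19860 × 0.364 = 6309 + 7229 = 13538
→ [81, 1753, 722, 15076, 13538]
Total: 55000 → 31170; change = -23830; percentage change = -43.3%

-43.3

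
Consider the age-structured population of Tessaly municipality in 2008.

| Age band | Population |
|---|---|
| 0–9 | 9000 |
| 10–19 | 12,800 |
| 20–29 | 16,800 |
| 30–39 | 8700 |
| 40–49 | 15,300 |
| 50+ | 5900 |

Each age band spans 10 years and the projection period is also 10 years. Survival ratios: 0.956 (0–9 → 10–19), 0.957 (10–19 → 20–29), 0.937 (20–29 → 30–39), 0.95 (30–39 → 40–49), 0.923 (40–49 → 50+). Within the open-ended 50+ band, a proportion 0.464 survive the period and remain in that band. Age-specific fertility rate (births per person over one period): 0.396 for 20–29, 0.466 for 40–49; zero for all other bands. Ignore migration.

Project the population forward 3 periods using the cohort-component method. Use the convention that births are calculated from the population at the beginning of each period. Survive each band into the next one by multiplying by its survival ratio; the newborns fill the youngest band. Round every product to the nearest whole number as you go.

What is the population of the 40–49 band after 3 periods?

[period 1]
Births: 16800 × 0.396 = 6653  |  15300 × 0.466 = 7130 ⇒ total 13783
10–19: 9000 × 0.956 = 8604
20–29: 12800 × 0.957 = 12250
30–39: 16800 × 0.937 = 15742
40–49: 8700 × 0.95 = 8265
50+: 15300 × 0.923 + 5900 × 0.464 = 14122 + 2738 = 16860
Population now: 0–9=13783, 10–19=8604, 20–29=12250, 30–39=15742, 40–49=8265, 50+=16860
[period 2]
Births: 12250 × 0.396 = 4851  |  8265 × 0.466 = 3851 ⇒ total 8702
10–19: 13783 × 0.956 = 13177
20–29: 8604 × 0.957 = 8234
30–39: 12250 × 0.937 = 11478
40–49: 15742 × 0.95 = 14955
50+: 8265 × 0.923 + 16860 × 0.464 = 7629 + 7823 = 15452
Population now: 0–9=8702, 10–19=13177, 20–29=8234, 30–39=11478, 40–49=14955, 50+=15452
[period 3]
Births: 8234 × 0.396 = 3261  |  14955 × 0.466 = 6969 ⇒ total 10230
10–19: 8702 × 0.956 = 8319
20–29: 13177 × 0.957 = 12610
30–39: 8234 × 0.937 = 7715
40–49: 11478 × 0.95 = 10904
50+: 14955 × 0.923 + 15452 × 0.464 = 13803 + 7170 = 20973
Population now: 0–9=10230, 10–19=8319, 20–29=12610, 30–39=7715, 40–49=10904, 50+=20973

10904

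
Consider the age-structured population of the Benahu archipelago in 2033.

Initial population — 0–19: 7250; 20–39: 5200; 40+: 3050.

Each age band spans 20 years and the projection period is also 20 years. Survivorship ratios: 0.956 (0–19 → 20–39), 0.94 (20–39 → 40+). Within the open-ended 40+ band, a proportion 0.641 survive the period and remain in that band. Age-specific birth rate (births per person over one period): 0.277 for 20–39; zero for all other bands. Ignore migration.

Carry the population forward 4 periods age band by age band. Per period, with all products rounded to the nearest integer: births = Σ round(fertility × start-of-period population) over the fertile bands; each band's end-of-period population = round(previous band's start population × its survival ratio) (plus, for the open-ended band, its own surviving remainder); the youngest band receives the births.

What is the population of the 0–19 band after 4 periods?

Period 1:
Births: 5200 × 0.277 = 1440
20–39: 7250 × 0.956 = 6931
40+: 5200 × 0.94 + 3050 × 0.641 = 4888 + 1955 = 6843
→ [1440, 6931, 6843]
Period 2:
Births: 6931 × 0.277 = 1920
20–39: 1440 × 0.956 = 1377
40+: 6931 × 0.94 + 6843 × 0.641 = 6515 + 4386 = 10901
→ [1920, 1377, 10901]
Period 3:
Births: 1377 × 0.277 = 381
20–39: 1920 × 0.956 = 1836
40+: 1377 × 0.94 + 10901 × 0.641 = 1294 + 6988 = 8282
→ [381, 1836, 8282]
Period 4:
Births: 1836 × 0.277 = 509
20–39: 381 × 0.956 = 364
40+: 1836 × 0.94 + 8282 × 0.641 = 1726 + 5309 = 7035
→ [509, 364, 7035]

509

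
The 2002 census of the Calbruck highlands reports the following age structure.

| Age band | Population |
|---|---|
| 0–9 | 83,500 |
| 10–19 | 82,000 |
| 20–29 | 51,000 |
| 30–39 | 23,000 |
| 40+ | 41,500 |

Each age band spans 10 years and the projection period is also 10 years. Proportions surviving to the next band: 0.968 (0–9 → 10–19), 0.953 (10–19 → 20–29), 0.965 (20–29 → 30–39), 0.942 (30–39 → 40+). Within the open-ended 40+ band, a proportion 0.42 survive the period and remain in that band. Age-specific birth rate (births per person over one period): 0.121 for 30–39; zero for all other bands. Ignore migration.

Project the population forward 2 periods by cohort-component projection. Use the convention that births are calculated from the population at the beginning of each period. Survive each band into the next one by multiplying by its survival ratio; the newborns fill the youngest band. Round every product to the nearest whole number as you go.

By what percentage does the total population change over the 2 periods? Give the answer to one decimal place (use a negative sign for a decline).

After projecting period 1:
Births: 23000 × 0.121 = 2783
10–19: 83500 × 0.968 = 80828
20–29: 82000 × 0.953 = 78146
30–39: 51000 × 0.965 = 49215
40+: 23000 × 0.942 + 41500 × 0.42 = 21666 + 17430 = 39096
End of period: [2783, 80828, 78146, 49215, 39096]
After projecting period 2:
Births: 49215 × 0.121 = 5955
10–19: 2783 × 0.968 = 2694
20–29: 80828 × 0.953 = 77029
30–39: 78146 × 0.965 = 75411
40+: 49215 × 0.942 + 39096 × 0.42 = 46361 + 16420 = 62781
End of period: [5955, 2694, 77029, 75411, 62781]
Total: 281000 → 223870; change = -57130; percentage change = -20.3%

-20.3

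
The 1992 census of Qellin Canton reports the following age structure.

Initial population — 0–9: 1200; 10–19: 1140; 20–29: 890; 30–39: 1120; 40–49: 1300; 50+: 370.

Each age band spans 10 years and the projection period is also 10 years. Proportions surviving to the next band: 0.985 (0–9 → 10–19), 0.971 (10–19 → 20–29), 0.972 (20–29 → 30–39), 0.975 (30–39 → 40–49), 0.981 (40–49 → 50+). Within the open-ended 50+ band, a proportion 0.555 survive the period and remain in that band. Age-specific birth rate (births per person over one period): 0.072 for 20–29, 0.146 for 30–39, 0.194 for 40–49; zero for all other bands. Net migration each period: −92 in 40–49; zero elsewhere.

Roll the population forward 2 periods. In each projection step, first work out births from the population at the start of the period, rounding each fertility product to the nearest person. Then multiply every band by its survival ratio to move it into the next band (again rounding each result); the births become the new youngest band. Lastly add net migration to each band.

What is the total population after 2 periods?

5650

Period 1.
Births: 890 * 0.072 = 64  |  1120 * 0.146 = 164  |  1300 * 0.194 = 252 ⇒ total 480
10–19: 1200 * 0.985 = 1182
20–29: 1140 * 0.971 = 1107
30–39: 890 * 0.972 = 865
40–49: 1120 * 0.975 = 1092
50+: 1300 * 0.981 + 370 * 0.555 = 1275 + 205 = 1480
Net migration: 40–49 − 92 → 1000
Population now: 0–9=480, 10–19=1182, 20–29=1107, 30–39=865, 40–49=1000, 50+=1480
Period 2.
Births: 1107 * 0.072 = 80  |  865 * 0.146 = 126  |  1000 * 0.194 = 194 ⇒ total 400
10–19: 480 * 0.985 = 473
20–29: 1182 * 0.971 = 1148
30–39: 1107 * 0.972 = 1076
40–49: 865 * 0.975 = 843
50+: 1000 * 0.981 + 1480 * 0.555 = 981 + 821 = 1802
Net migration: 40–49 − 92 → 751
Population now: 0–9=400, 10–19=473, 20–29=1148, 30–39=1076, 40–49=751, 50+=1802
Total after period 2: 400 + 473 + 1148 + 1076 + 751 + 1802 = 5650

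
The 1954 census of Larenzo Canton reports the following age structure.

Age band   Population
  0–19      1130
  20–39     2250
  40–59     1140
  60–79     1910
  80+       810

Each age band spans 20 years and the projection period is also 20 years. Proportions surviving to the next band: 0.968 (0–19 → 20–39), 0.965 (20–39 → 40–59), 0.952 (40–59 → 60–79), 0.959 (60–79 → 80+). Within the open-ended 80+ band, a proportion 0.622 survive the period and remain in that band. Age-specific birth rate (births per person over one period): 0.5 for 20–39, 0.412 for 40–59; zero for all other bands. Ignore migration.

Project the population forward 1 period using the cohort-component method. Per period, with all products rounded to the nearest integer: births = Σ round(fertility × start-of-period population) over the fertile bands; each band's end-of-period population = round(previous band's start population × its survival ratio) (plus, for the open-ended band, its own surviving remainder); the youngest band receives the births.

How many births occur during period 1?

1595

— Period 1 —
Births: 2250 × 0.5 = 1125 ; 1140 × 0.412 = 470 → total 1595
20–39: 1130 × 0.968 = 1094
40–59: 2250 × 0.965 = 2171
60–79: 1140 × 0.952 = 1085
80+: 1910 × 0.959 + 810 × 0.622 = 1832 + 504 = 2336
Giving 1595 / 1094 / 2171 / 1085 / 2336.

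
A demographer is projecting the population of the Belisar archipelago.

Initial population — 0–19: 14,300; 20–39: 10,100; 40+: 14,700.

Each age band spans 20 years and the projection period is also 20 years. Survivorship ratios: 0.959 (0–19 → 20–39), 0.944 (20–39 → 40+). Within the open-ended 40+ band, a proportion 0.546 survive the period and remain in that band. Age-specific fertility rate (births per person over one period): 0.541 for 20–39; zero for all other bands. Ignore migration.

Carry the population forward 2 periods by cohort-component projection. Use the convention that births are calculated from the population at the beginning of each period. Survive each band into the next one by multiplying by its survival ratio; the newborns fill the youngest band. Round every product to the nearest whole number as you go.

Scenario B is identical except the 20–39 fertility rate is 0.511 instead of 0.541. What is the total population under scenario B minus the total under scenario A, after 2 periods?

After projecting period 1:
Births: 10100 * 0.541 = 5464
20–39: 14300 * 0.959 = 13714
40+: 10100 * 0.944 + 14700 * 0.546 = 9534 + 8026 = 17560
Population now: 0–19=5464, 20–39=13714, 40+=17560
After projecting period 2:
Births: 13714 * 0.541 = 7419
20–39: 5464 * 0.959 = 5240
40+: 13714 * 0.944 + 17560 * 0.546 = 12946 + 9588 = 22534
Population now: 0–19=7419, 20–39=5240, 40+=22534
Scenario A total after 2 periods: 35193
Scenario B projection —
After projecting period 1:
Births: 10100 * 0.511 = 5161
20–39: 14300 * 0.959 = 13714
40+: 10100 * 0.944 + 14700 * 0.546 = 9534 + 8026 = 17560
Population now: 0–19=5161, 20–39=13714, 40+=17560
After projecting period 2:
Births: 13714 * 0.511 = 7008
20–39: 5161 * 0.959 = 4949
40+: 13714 * 0.944 + 17560 * 0.546 = 12946 + 9588 = 22534
Population now: 0–19=7008, 20–39=4949, 40+=22534
Scenario B total after 2 periods: 34491
Difference B − A = 34491 − 35193 = -702

-702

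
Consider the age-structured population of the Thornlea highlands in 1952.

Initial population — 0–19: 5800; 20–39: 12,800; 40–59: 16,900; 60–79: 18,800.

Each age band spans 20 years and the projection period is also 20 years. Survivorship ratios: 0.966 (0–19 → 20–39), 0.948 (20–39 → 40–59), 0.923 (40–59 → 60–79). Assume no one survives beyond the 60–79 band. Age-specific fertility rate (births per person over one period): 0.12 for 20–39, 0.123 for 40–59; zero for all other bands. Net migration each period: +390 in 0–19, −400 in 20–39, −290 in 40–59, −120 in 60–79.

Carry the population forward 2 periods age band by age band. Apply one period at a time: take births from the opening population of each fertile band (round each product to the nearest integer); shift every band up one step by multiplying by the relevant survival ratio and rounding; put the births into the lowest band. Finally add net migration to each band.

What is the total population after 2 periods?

Call the groups 1 to 4, youngest first.
[period 1]
Births: 12800 × 0.12 = 1536  |  16900 × 0.123 = 2079 ⇒ total 3615
Group 2: 5800 × 0.966 = 5603
Group 3: 12800 × 0.948 = 12134
Group 4: 16900 × 0.923 = 15599
Net migration: Group 1 + 390 → 4005; Group 2 − 400 → 5203; Group 3 − 290 → 11844; Group 4 − 120 → 15479
→ [4005, 5203, 11844, 15479]
[period 2]
Births: 5203 × 0.12 = 624  |  11844 × 0.123 = 1457 ⇒ total 2081
Group 2: 4005 × 0.966 = 3869
Group 3: 5203 × 0.948 = 4932
Group 4: 11844 × 0.923 = 10932
Net migration: Group 1 + 390 → 2471; Group 2 − 400 → 3469; Group 3 − 290 → 4642; Group 4 − 120 → 10812
→ [2471, 3469, 4642, 10812]
Total after period 2: 2471 + 3469 + 4642 + 10812 = 21394

21394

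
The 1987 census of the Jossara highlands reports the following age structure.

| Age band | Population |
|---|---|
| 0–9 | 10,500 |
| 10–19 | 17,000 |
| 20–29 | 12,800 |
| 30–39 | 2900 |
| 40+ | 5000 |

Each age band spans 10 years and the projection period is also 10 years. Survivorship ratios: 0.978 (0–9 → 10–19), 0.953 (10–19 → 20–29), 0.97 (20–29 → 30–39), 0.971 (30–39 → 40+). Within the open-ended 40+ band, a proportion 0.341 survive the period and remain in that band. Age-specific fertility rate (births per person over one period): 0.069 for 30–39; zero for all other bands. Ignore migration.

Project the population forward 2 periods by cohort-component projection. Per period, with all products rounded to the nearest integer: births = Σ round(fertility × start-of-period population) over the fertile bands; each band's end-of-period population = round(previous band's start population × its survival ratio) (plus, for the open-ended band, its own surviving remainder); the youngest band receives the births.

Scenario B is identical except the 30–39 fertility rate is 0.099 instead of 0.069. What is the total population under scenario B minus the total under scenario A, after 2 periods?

Let band 1 be 0–9 through band 5 = 40+.
Period 1:
Births: 2900 × 0.069 = 200
Band 2: 10500 × 0.978 = 10269
Band 3: 17000 × 0.953 = 16201
Band 4: 12800 × 0.97 = 12416
Band 5: 2900 × 0.971 + 5000 × 0.341 = 2816 + 1705 = 4521
→ [200, 10269, 16201, 12416, 4521]
Period 2:
Births: 12416 × 0.069 = 857
Band 2: 200 × 0.978 = 196
Band 3: 10269 × 0.953 = 9786
Band 4: 16201 × 0.97 = 15715
Band 5: 12416 × 0.971 + 4521 × 0.341 = 12056 + 1542 = 13598
→ [857, 196, 9786, 15715, 13598]
Scenario A total after 2 periods: 40152
Scenario B projection —
Period 1:
Births: 2900 × 0.099 = 287
Band 2: 10500 × 0.978 = 10269
Band 3: 17000 × 0.953 = 16201
Band 4: 12800 × 0.97 = 12416
Band 5: 2900 × 0.971 + 5000 × 0.341 = 2816 + 1705 = 4521
→ [287, 10269, 16201, 12416, 4521]
Period 2:
Births: 12416 × 0.099 = 1229
Band 2: 287 × 0.978 = 281
Band 3: 10269 × 0.953 = 9786
Band 4: 16201 × 0.97 = 15715
Band 5: 12416 × 0.971 + 4521 × 0.341 = 12056 + 1542 = 13598
→ [1229, 281, 9786, 15715, 13598]
Scenario B total after 2 periods: 40609
Difference B − A = 40609 − 40152 = 457

457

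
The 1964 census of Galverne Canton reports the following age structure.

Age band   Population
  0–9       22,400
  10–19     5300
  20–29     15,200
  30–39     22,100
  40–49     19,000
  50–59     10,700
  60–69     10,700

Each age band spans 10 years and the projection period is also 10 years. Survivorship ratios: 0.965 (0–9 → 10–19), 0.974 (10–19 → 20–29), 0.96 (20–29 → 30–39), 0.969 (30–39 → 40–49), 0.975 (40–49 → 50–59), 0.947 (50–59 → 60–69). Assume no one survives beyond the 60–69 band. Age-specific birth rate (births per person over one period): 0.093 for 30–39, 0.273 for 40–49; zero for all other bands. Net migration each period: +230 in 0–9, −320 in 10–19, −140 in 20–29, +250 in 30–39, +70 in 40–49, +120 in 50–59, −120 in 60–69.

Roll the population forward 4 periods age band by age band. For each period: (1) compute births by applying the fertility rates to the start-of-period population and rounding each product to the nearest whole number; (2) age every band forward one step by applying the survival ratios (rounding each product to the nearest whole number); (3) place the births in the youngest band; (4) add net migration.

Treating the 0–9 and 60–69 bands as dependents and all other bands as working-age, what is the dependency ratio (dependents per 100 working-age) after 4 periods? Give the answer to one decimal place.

Numbering the bands 1..7 from youngest to oldest:
Period 1:
Births: 22100 × 0.093 = 2055 ; 19000 × 0.273 = 5187 → total 7242
Band 2: 22400 × 0.965 = 21616
Band 3: 5300 × 0.974 = 5162
Band 4: 15200 × 0.96 = 14592
Band 5: 22100 × 0.969 = 21415
Band 6: 19000 × 0.975 = 18525
Band 7: 10700 × 0.947 = 10133
Net migration: Band 1 + 230 → 7472; Band 2 − 320 → 21296; Band 3 − 140 → 5022; Band 4 + 250 → 14842; Band 5 + 70 → 21485; Band 6 + 120 → 18645; Band 7 − 120 → 10013
Population now: 0–9=7472, 10–19=21296, 20–29=5022, 30–39=14842, 40–49=21485, 50–59=18645, 60–69=10013
Period 2:
Births: 14842 × 0.093 = 1380 ; 21485 × 0.273 = 5865 → total 7245
Band 2: 7472 × 0.965 = 7210
Band 3: 21296 × 0.974 = 20742
Band 4: 5022 × 0.96 = 4821
Band 5: 14842 × 0.969 = 14382
Band 6: 21485 × 0.975 = 20948
Band 7: 18645 × 0.947 = 17657
Net migration: Band 1 + 230 → 7475; Band 2 − 320 → 6890; Band 3 − 140 → 20602; Band 4 + 250 → 5071; Band 5 + 70 → 14452; Band 6 + 120 → 21068; Band 7 − 120 → 17537
Population now: 0–9=7475, 10–19=6890, 20–29=20602, 30–39=5071, 40–49=14452, 50–59=21068, 60–69=17537
Period 3:
Births: 5071 × 0.093 = 472 ; 14452 × 0.273 = 3945 → total 4417
Band 2: 7475 × 0.965 = 7213
Band 3: 6890 × 0.974 = 6711
Band 4: 20602 × 0.96 = 19778
Band 5: 5071 × 0.969 = 4914
Band 6: 14452 × 0.975 = 14091
Band 7: 21068 × 0.947 = 19951
Net migration: Band 1 + 230 → 4647; Band 2 − 320 → 6893; Band 3 − 140 → 6571; Band 4 + 250 → 20028; Band 5 + 70 → 4984; Band 6 + 120 → 14211; Band 7 − 120 → 19831
Population now: 0–9=4647, 10–19=6893, 20–29=6571, 30–39=20028, 40–49=4984, 50–59=14211, 60–69=19831
Period 4:
Births: 20028 × 0.093 = 1863 ; 4984 × 0.273 = 1361 → total 3224
Band 2: 4647 × 0.965 = 4484
Band 3: 6893 × 0.974 = 6714
Band 4: 6571 × 0.96 = 6308
Band 5: 20028 × 0.969 = 19407
Band 6: 4984 × 0.975 = 4859
Band 7: 14211 × 0.947 = 13458
Net migration: Band 1 + 230 → 3454; Band 2 − 320 → 4164; Band 3 − 140 → 6574; Band 4 + 250 → 6558; Band 5 + 70 → 19477; Band 6 + 120 → 4979; Band 7 − 120 → 13338
Population now: 0–9=3454, 10–19=4164, 20–29=6574, 30–39=6558, 40–49=19477, 50–59=4979, 60–69=13338
Dependents (band 0–9 + band 60–69) = 3454 + 13338 = 16792; working-age = 41752; ratio = 16792/41752 × 100 = 40.2

40.2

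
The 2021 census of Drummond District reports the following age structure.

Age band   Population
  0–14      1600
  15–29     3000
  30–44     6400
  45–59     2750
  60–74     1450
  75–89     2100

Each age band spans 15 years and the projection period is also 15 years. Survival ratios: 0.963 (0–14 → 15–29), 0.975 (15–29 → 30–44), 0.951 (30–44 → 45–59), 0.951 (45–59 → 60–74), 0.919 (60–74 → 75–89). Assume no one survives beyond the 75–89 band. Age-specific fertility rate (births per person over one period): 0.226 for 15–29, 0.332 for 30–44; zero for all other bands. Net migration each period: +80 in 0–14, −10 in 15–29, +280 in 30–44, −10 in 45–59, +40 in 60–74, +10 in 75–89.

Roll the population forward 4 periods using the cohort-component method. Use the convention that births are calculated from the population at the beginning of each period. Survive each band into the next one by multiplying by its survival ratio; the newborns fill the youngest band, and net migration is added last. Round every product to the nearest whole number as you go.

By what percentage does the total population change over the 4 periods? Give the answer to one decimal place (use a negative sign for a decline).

-33.8

(Groups numbered youngest = 1 to oldest = 6.)
[period 1]
Births: 3000 × 0.226 = 678 ; 6400 × 0.332 = 2125 — total 2803
Group 2: 1600 × 0.963 = 1541
Group 3: 3000 × 0.975 = 2925
Group 4: 6400 × 0.951 = 6086
Group 5: 2750 × 0.951 = 2615
Group 6: 1450 × 0.919 = 1333
Net migration: Group 1 + 80 → 2883; Group 2 − 10 → 1531; Group 3 + 280 → 3205; Group 4 − 10 → 6076; Group 5 + 40 → 2655; Group 6 + 10 → 1343
End of period: [2883, 1531, 3205, 6076, 2655, 1343]
[period 2]
Births: 1531 × 0.226 = 346 ; 3205 × 0.332 = 1064 — total 1410
Group 2: 2883 × 0.963 = 2776
Group 3: 1531 × 0.975 = 1493
Group 4: 3205 × 0.951 = 3048
Group 5: 6076 × 0.951 = 5778
Group 6: 2655 × 0.919 = 2440
Net migration: Group 1 + 80 → 1490; Group 2 − 10 → 2766; Group 3 + 280 → 1773; Group 4 − 10 → 3038; Group 5 + 40 → 5818; Group 6 + 10 → 2450
End of period: [1490, 2766, 1773, 3038, 5818, 2450]
[period 3]
Births: 2766 × 0.226 = 625 ; 1773 × 0.332 = 589 — total 1214
Group 2: 1490 × 0.963 = 1435
Group 3: 2766 × 0.975 = 2697
Group 4: 1773 × 0.951 = 1686
Group 5: 3038 × 0.951 = 2889
Group 6: 5818 × 0.919 = 5347
Net migration: Group 1 + 80 → 1294; Group 2 − 10 → 1425; Group 3 + 280 → 2977; Group 4 − 10 → 1676; Group 5 + 40 → 2929; Group 6 + 10 → 5357
End of period: [1294, 1425, 2977, 1676, 2929, 5357]
[period 4]
Births: 1425 × 0.226 = 322 ; 2977 × 0.332 = 988 — total 1310
Group 2: 1294 × 0.963 = 1246
Group 3: 1425 × 0.975 = 1389
Group 4: 2977 × 0.951 = 2831
Group 5: 1676 × 0.951 = 1594
Group 6: 2929 × 0.919 = 2692
Net migration: Group 1 + 80 → 1390; Group 2 − 10 → 1236; Group 3 + 280 → 1669; Group 4 − 10 → 2821; Group 5 + 40 → 1634; Group 6 + 10 → 2702
End of period: [1390, 1236, 1669, 2821, 1634, 2702]
Total: 17300 → 11452; change = -5848; percentage change = -33.8%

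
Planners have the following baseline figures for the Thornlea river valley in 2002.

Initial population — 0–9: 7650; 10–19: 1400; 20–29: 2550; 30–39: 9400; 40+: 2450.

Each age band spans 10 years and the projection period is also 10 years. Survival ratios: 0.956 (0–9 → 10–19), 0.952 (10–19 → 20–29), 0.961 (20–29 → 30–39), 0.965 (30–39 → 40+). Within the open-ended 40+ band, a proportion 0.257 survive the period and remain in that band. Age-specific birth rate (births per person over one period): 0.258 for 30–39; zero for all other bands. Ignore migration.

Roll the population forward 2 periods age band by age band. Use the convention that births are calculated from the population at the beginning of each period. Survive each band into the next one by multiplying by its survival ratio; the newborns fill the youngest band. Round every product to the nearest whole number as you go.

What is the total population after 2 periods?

Let band 1 be 0–9 through band 5 = 40+.
— Period 1 —
Births: 9400 * 0.258 = 2425
Band 2: 7650 * 0.956 = 7313
Band 3: 1400 * 0.952 = 1333
Band 4: 2550 * 0.961 = 2451
Band 5: 9400 * 0.965 + 2450 * 0.257 = 9071 + 630 = 9701
Giving 2425 / 7313 / 1333 / 2451 / 9701.
— Period 2 —
Births: 2451 * 0.258 = 632
Band 2: 2425 * 0.956 = 2318
Band 3: 7313 * 0.952 = 6962
Band 4: 1333 * 0.961 = 1281
Band 5: 2451 * 0.965 + 9701 * 0.257 = 2365 + 2493 = 4858
Giving 632 / 2318 / 6962 / 1281 / 4858.
Total after period 2: 632 + 2318 + 6962 + 1281 + 4858 = 16051

16051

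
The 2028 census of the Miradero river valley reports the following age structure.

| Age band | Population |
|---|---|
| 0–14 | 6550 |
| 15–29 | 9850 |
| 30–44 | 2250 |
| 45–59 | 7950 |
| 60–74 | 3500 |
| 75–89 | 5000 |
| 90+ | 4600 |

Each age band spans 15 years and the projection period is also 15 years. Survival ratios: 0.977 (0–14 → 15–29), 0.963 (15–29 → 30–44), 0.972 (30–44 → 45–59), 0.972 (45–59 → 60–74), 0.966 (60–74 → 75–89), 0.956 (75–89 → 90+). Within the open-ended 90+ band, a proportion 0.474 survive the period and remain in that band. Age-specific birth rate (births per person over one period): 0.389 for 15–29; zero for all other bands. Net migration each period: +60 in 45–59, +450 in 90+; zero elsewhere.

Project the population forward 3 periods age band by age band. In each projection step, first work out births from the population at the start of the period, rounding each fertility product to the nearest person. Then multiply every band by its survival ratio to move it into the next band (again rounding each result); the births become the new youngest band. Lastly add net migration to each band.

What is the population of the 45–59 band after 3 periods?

— Period 1 —
Births: 9850 * 0.389 = 3832
15–29: 6550 * 0.977 = 6399
30–44: 9850 * 0.963 = 9486
45–59: 2250 * 0.972 = 2187
60–74: 7950 * 0.972 = 7727
75–89: 3500 * 0.966 = 3381
90+: 5000 * 0.956 + 4600 * 0.474 = 4780 + 2180 = 6960
Net migration: 45–59 + 60 → 2247; 90+ + 450 → 7410
→ [3832, 6399, 9486, 2247, 7727, 3381, 7410]
— Period 2 —
Births: 6399 * 0.389 = 2489
15–29: 3832 * 0.977 = 3744
30–44: 6399 * 0.963 = 6162
45–59: 9486 * 0.972 = 9220
60–74: 2247 * 0.972 = 2184
75–89: 7727 * 0.966 = 7464
90+: 3381 * 0.956 + 7410 * 0.474 = 3232 + 3512 = 6744
Net migration: 45–59 + 60 → 9280; 90+ + 450 → 7194
→ [2489, 3744, 6162, 9280, 2184, 7464, 7194]
— Period 3 —
Births: 3744 * 0.389 = 1456
15–29: 2489 * 0.977 = 2432
30–44: 3744 * 0.963 = 3605
45–59: 6162 * 0.972 = 5989
60–74: 9280 * 0.972 = 9020
75–89: 2184 * 0.966 = 2110
90+: 7464 * 0.956 + 7194 * 0.474 = 7136 + 3410 = 10546
Net migration: 45–59 + 60 → 6049; 90+ + 450 → 10996
→ [1456, 2432, 3605, 6049, 9020, 2110, 10996]

6049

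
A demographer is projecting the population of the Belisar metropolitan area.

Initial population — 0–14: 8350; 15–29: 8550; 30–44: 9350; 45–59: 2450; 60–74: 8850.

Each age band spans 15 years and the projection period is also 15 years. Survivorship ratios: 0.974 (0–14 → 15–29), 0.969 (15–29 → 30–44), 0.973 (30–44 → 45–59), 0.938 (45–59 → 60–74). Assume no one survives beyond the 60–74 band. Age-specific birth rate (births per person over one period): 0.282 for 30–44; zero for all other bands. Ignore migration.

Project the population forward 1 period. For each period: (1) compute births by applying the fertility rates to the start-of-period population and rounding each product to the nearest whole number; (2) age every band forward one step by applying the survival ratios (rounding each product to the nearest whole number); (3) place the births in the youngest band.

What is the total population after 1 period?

Call the groups 1 to 5, youngest first.
After projecting period 1:
Births: 9350 × 0.282 = 2637
Group 2: 8350 × 0.974 = 8133
Group 3: 8550 × 0.969 = 8285
Group 4: 9350 × 0.973 = 9098
Group 5: 2450 × 0.938 = 2298
→ [2637, 8133, 8285, 9098, 2298]
Total after period 1: 2637 + 8133 + 8285 + 9098 + 2298 = 30451

30451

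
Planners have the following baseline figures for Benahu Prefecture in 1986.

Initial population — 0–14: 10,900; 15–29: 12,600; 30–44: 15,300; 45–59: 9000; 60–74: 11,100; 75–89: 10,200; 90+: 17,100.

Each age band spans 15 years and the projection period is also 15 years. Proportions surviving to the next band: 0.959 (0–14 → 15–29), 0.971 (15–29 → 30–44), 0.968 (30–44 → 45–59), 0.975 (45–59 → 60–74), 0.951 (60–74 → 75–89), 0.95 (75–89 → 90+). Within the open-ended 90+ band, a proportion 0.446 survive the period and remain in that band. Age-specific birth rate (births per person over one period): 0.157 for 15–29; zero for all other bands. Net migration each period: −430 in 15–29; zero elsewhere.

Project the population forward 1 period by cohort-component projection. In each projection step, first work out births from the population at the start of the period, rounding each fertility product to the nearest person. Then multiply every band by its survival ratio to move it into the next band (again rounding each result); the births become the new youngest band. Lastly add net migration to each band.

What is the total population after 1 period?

75694

[period 1]
Births: 12600 × 0.157 = 1978
15–29: 10900 × 0.959 = 10453
30–44: 12600 × 0.971 = 12235
45–59: 15300 × 0.968 = 14810
60–74: 9000 × 0.975 = 8775
75–89: 11100 × 0.951 = 10556
90+: 10200 × 0.95 + 17100 × 0.446 = 9690 + 7627 = 17317
Net migration: 15–29 − 430 → 10023
Giving 1978 / 10023 / 12235 / 14810 / 8775 / 10556 / 17317.
Total after period 1: 1978 + 10023 + 12235 + 14810 + 8775 + 10556 + 17317 = 75694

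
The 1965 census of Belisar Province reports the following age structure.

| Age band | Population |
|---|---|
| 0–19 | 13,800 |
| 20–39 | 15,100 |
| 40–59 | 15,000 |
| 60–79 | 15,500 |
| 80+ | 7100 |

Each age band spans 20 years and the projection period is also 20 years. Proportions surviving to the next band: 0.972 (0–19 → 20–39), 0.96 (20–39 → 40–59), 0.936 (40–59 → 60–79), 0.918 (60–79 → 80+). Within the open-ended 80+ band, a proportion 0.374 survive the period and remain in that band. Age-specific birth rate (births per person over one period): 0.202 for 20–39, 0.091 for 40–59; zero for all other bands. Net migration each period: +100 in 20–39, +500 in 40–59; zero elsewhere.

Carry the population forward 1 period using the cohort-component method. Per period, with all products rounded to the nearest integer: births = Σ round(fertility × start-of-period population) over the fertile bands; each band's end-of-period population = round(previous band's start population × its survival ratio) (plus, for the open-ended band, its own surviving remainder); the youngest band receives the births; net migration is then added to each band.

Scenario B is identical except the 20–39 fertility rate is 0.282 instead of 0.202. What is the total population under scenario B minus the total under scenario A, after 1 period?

1208

Let band 1 be 0–19 through band 5 = 80+.
Period 1:
Births: 15100 * 0.202 = 3050  |  15000 * 0.091 = 1365 — total 4415
Band 2: 13800 * 0.972 = 13414
Band 3: 15100 * 0.96 = 14496
Band 4: 15000 * 0.936 = 14040
Band 5: 15500 * 0.918 + 7100 * 0.374 = 14229 + 2655 = 16884
Net migration: Band 2 + 100 → 13514; Band 3 + 500 → 14996
Population now: 0–19=4415, 20–39=13514, 40–59=14996, 60–79=14040, 80+=16884
Scenario A total after 1 period: 63849
Scenario B projection —
Period 1:
Births: 15100 * 0.282 = 4258  |  15000 * 0.091 = 1365 — total 5623
Band 2: 13800 * 0.972 = 13414
Band 3: 15100 * 0.96 = 14496
Band 4: 15000 * 0.936 = 14040
Band 5: 15500 * 0.918 + 7100 * 0.374 = 14229 + 2655 = 16884
Net migration: Band 2 + 100 → 13514; Band 3 + 500 → 14996
Population now: 0–19=5623, 20–39=13514, 40–59=14996, 60–79=14040, 80+=16884
Scenario B total after 1 period: 65057
Difference B − A = 65057 − 63849 = 1208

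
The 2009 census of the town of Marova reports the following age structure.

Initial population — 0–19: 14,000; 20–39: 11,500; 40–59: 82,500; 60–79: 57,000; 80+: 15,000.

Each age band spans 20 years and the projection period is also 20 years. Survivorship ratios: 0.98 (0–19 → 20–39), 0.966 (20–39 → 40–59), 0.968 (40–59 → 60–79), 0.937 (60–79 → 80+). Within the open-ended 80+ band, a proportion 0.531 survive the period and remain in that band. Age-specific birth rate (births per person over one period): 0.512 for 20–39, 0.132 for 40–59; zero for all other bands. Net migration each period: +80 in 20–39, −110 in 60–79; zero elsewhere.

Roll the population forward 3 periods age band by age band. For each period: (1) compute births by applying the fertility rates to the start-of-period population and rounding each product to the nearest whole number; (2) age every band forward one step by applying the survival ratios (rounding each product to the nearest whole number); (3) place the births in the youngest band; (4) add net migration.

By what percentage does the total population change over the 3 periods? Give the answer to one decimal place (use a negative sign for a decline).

Call the groups 1 to 5, youngest first.
— Period 1 —
Births: 11500 × 0.512 = 5888, 82500 × 0.132 = 10890 — total 16778
Group 2: 14000 × 0.98 = 13720
Group 3: 11500 × 0.966 = 11109
Group 4: 82500 × 0.968 = 79860
Group 5: 57000 × 0.937 + 15000 × 0.531 = 53409 + 7965 = 61374
Net migration: Group 2 + 80 → 13800; Group 4 − 110 → 79750
→ [16778, 13800, 11109, 79750, 61374]
— Period 2 —
Births: 13800 × 0.512 = 7066, 11109 × 0.132 = 1466 — total 8532
Group 2: 16778 × 0.98 = 16442
Group 3: 13800 × 0.966 = 13331
Group 4: 11109 × 0.968 = 10754
Group 5: 79750 × 0.937 + 61374 × 0.531 = 74726 + 32590 = 107316
Net migration: Group 2 + 80 → 16522; Group 4 − 110 → 10644
→ [8532, 16522, 13331, 10644, 107316]
— Period 3 —
Births: 16522 × 0.512 = 8459, 13331 × 0.132 = 1760 — total 10219
Group 2: 8532 × 0.98 = 8361
Group 3: 16522 × 0.966 = 15960
Group 4: 13331 × 0.968 = 12904
Group 5: 10644 × 0.937 + 107316 × 0.531 = 9973 + 56985 = 66958
Net migration: Group 2 + 80 → 8441; Group 4 − 110 → 12794
→ [10219, 8441, 15960, 12794, 66958]
Total: 180000 → 114372; change = -65628; percentage change = -36.5%

-36.5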